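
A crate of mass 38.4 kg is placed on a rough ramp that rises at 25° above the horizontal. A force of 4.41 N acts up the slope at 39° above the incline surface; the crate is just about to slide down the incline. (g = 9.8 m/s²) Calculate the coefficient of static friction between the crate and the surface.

μ ≈ 0.460

On the verge of sliding down the incline, friction is at its maximum μN and acts up the slope.
Perpendicular to incline: N = W cos 25° − P sin 39° = 341.1 − 2.775 = 338.3 N.
Along incline: P cos 39° + μN = W sin 25° → μ = (W sin 25° − P cos 39°) / N = 0.46.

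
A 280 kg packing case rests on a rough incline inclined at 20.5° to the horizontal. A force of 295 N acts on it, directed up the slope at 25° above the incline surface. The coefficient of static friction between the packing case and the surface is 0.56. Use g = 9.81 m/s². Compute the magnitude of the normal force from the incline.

N ≈ 2450 N

Axes along / perpendicular to the incline. W sin 20.5° = 961.9 N down-slope; W cos 20.5° = 2573 N into the surface.
Perpendicular: N = W cos 20.5° − P sin 25° = 2573 − 124.7 = 2448 N.
Along incline: P cos 25° + f = W sin 20.5° (friction acts up-slope) → f = 961.9 − 267.4 = 694.6 N.
|f| = 694.6 N ≤ μN = 1371 N, so the packing case is indeed static.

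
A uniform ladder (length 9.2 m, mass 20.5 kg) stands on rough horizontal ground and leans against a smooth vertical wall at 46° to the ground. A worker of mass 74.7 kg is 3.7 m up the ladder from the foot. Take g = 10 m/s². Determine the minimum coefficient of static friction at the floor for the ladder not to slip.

ΣF_y = 0: N_floor = 20.5×10 + 74.7×10 = 952 N.
Torques about the foot: N_wall · 9.2 sin 46° = 20.5×10×4.6 cos 46° + 74.7×10×3.7 cos 46° → N_wall = 389.1 N.
ΣF_x = 0: f_floor = N_wall = 389.1 N.
μ_min = f_floor / N_floor = 389.1 / 952 = 0.4087.

μ_min ≈ 0.409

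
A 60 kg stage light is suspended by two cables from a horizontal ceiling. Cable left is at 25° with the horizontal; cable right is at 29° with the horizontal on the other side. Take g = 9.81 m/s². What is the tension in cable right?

Weight W = 60 × 9.81 = 588.6 N acts straight down.
Horizontal: T_left cos 25° = T_right cos 29°  →  T_left = 0.965 T_right.
Vertical: T_left sin 25° + T_right sin 29° = 588.6.
Substituting the horizontal relation into the vertical equation gives 0.8927 T_right = 588.6, so T_right = 659.4 N.

T_right ≈ 659 N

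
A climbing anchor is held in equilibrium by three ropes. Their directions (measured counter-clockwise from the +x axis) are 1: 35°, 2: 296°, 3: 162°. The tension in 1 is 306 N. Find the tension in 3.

Resolve: ΣF_x = 306 cos 35° + T_2 cos 296° + T_3 cos 162° = 0.
        ΣF_y = 306 sin 35° + T_2 sin 296° + T_3 sin 162° = 0.
The known terms sum to (250.7, 175.5) N, so 0.4384 T_2 − 0.9511 T_3 = -250.7 and -0.8988 T_2 + 0.3090 T_3 = -175.5.
Solving simultaneously: T_2 = 339.7 N, T_3 = 420.2 N.

T_3 ≈ 420 N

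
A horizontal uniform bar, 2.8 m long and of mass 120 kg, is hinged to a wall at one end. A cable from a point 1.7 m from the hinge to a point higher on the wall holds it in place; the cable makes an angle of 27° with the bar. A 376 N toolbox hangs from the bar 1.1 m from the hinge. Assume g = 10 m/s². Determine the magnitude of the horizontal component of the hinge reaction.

Take torques about the hinge: T sin 27° · 1.7 = 120×10×1.4 + 376×1.1 = 2093.6 N·m.
So T = 2093.6 / (0.4540 × 1.7) = 2712.7 N.
ΣF_x = 0: H_x = T cos 27° = 2417 N.

H_x ≈ 2420 N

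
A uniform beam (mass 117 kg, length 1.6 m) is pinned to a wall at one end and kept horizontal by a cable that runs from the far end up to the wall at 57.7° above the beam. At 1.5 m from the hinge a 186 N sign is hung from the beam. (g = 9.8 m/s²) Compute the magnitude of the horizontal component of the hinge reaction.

Take torques about the hinge: T sin 57.7° · 1.6 = 117×9.8×0.8 + 186×1.5 = 1196.3 N·m.
So T = 1196.3 / (0.8453 × 1.6) = 884.55 N.
ΣF_x = 0: H_x = T cos 57.7° = 472.66 N.

H_x ≈ 473 N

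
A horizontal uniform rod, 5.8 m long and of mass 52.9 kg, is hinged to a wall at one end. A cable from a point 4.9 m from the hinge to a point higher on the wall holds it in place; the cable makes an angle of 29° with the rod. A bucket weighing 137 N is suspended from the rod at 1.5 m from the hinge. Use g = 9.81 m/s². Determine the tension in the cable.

T ≈ 720 N

Take torques about the hinge: T sin 29° · 4.9 = 52.9×9.81×2.9 + 137×1.5 = 1710.5 N·m.
So T = 1710.5 / (0.4848 × 4.9) = 720.02 N.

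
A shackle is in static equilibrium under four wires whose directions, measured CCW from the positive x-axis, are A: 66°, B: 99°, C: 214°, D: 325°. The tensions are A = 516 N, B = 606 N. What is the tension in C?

Resolve: ΣF_x = 516 cos 66° + 606 cos 99° + T_C cos 214° + T_D cos 325° = 0.
        ΣF_y = 516 sin 66° + 606 sin 99° + T_C sin 214° + T_D sin 325° = 0.
The known terms sum to (115.1, 1070) N, so -0.8290 T_C + 0.8192 T_D = -115.1 and -0.5592 T_C − 0.5736 T_D = -1070.
Solving simultaneously: T_C = 1009 N, T_D = 881.2 N.

T_C ≈ 1010 N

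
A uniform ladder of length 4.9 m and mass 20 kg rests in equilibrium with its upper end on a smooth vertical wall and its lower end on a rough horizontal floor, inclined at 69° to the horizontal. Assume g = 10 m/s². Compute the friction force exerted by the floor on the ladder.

Torques about the foot: N_wall · 4.9 sin 69° = 20×10×2.45 cos 69° → N_wall = 38.386 N.
ΣF_x = 0: f_floor = N_wall = 38.386 N.

f ≈ 38.4 N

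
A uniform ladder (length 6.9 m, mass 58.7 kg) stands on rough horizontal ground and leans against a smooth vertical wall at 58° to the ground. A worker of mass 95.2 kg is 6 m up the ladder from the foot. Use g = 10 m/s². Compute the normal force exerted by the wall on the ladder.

N_wall ≈ 701 N

Torques about the foot: N_wall · 6.9 sin 58° = 58.7×10×3.45 cos 58° + 95.2×10×6 cos 58° → N_wall = 700.68 N.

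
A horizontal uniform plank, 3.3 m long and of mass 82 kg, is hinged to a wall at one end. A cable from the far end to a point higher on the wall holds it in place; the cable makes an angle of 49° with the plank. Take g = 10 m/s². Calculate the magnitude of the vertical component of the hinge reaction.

|H_y| ≈ 410 N

Take torques about the hinge: T sin 49° · 3.3 = 82×10×1.65 = 1353 N·m.
So T = 1353 / (0.7547 × 3.3) = 543.26 N.
ΣF_y = 0: H_y = (82×10) − T sin 49° = 820 − 410 = 410 N.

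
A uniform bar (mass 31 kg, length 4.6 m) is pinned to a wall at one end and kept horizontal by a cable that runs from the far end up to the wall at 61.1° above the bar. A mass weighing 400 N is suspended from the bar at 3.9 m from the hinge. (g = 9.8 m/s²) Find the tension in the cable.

Take torques about the hinge: T sin 61.1° · 4.6 = 31×9.8×2.3 + 400×3.9 = 2258.7 N·m.
So T = 2258.7 / (0.8755 × 4.6) = 560.88 N.

T ≈ 561 N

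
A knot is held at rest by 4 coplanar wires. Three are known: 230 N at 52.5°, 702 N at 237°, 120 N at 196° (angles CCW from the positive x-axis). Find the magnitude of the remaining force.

Sum the known components: ΣF_x = -357.7 N, ΣF_y = -439.4 N.
For equilibrium the remaining force must supply (−ΣF_x, −ΣF_y) = (357.7, 439.4) N.
Magnitude = √((357.7)² + (439.4)²) = 566.5 N; direction = atan2(439.4, 357.7) = 50.9°.

F ≈ 567 N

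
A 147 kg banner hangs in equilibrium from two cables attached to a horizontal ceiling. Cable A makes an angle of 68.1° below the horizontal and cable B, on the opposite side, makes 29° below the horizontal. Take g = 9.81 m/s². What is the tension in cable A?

T_A ≈ 1270 N

Weight W = 147 × 9.81 = 1442 N acts straight down.
Horizontal: T_A cos 68.1° = T_B cos 29°  →  T_B = 0.4265 T_A.
Vertical: T_A sin 68.1° + T_B sin 29° = 1442.
Substituting the horizontal relation into the vertical equation gives 1.135 T_A = 1442, so T_A = 1271 N.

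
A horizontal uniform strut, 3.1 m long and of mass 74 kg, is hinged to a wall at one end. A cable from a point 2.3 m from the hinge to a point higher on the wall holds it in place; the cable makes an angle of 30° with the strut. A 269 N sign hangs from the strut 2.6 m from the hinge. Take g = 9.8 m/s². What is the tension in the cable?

Take torques about the hinge: T sin 30° · 2.3 = 74×9.8×1.55 + 269×2.6 = 1823.5 N·m.
So T = 1823.5 / (0.5000 × 2.3) = 1585.6 N.

T ≈ 1590 N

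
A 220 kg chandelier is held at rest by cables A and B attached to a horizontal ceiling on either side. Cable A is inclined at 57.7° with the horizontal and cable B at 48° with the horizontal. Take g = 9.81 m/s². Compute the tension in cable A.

T_A ≈ 1500 N

Weight W = 220 × 9.81 = 2158 N acts straight down.
Horizontal: T_A cos 57.7° = T_B cos 48°  →  T_B = 0.7986 T_A.
Vertical: T_A sin 57.7° + T_B sin 48° = 2158.
Substituting the horizontal relation into the vertical equation gives 1.439 T_A = 2158, so T_A = 1500 N.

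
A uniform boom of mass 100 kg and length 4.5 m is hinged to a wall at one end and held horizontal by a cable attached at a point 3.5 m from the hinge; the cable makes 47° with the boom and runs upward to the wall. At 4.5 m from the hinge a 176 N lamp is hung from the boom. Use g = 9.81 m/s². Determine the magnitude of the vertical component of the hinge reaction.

Take torques about the hinge: T sin 47° · 3.5 = 100×9.81×2.25 + 176×4.5 = 2999.2 N·m.
So T = 2999.2 / (0.7314 × 3.5) = 1171.7 N.
ΣF_y = 0: H_y = (100×9.81 + 176) − T sin 47° = 1157 − 856.93 = 300.07 N.

|H_y| ≈ 300 N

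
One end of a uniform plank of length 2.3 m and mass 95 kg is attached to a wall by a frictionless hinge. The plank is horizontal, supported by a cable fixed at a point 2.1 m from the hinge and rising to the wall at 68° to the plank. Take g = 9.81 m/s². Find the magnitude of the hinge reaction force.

|H| ≈ 469 N

Take torques about the hinge: T sin 68° · 2.1 = 95×9.81×1.15 = 1071.7 N·m.
So T = 1071.7 / (0.9272 × 2.1) = 550.43 N.
ΣF_x = 0: H_x = T cos 68° = 206.2 N.
ΣF_y = 0: H_y = (95×9.81) − T sin 68° = 931.95 − 510.35 = 421.6 N.
|H| = √(H_x² + H_y²) = √((206.2)² + (421.6)²) = 469.32 N.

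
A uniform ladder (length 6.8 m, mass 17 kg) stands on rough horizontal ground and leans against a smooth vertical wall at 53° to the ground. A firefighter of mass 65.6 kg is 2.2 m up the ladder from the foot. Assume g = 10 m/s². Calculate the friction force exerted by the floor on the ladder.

Torques about the foot: N_wall · 6.8 sin 53° = 17×10×3.4 cos 53° + 65.6×10×2.2 cos 53° → N_wall = 223.98 N.
ΣF_x = 0: f_floor = N_wall = 223.98 N.

f ≈ 224 N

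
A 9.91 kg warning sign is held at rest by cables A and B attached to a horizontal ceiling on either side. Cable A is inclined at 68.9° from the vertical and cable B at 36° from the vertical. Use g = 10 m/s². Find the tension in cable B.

T_B ≈ 95.7 N

Angles from the horizontal: cable A is 90° − 68.9° = 21.1°, cable B is 90° − 36° = 54°.
Weight W = 9.91 × 10 = 99.1 N acts straight down.
Horizontal: T_A cos 21.1° = T_B cos 54°  →  T_A = 0.63 T_B.
Vertical: T_A sin 21.1° + T_B sin 54° = 99.1.
Substituting the horizontal relation into the vertical equation gives 1.036 T_B = 99.1, so T_B = 95.67 N.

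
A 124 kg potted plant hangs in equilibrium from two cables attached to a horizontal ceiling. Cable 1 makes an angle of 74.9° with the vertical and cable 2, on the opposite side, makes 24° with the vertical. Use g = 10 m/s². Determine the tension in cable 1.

T_1 ≈ 510 N

Angles from the horizontal: cable 1 is 90° − 74.9° = 15.1°, cable 2 is 90° − 24° = 66°.
Weight W = 124 × 10 = 1240 N acts straight down.
Horizontal: T_1 cos 15.1° = T_2 cos 66°  →  T_2 = 2.374 T_1.
Vertical: T_1 sin 15.1° + T_2 sin 66° = 1240.
Substituting the horizontal relation into the vertical equation gives 2.429 T_1 = 1240, so T_1 = 510.5 N.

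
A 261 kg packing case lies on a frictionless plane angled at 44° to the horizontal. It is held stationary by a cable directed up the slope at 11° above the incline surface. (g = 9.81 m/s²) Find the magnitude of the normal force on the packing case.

Take axes along and perpendicular to the incline. Weight components: W sin 44° = 1779 N down-slope, W cos 44° = 1842 N into the surface.
Along incline: T cos 11° = W sin 44° → T = 1812 N.
Perpendicular: N = W cos 44° − T sin 11° = 1496 N.

N ≈ 1500 N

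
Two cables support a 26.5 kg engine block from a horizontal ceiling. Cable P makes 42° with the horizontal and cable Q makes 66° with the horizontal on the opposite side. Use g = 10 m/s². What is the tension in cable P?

Weight W = 26.5 × 10 = 265 N acts straight down.
Horizontal: T_P cos 42° = T_Q cos 66°  →  T_Q = 1.827 T_P.
Vertical: T_P sin 42° + T_Q sin 66° = 265.
Substituting the horizontal relation into the vertical equation gives 2.338 T_P = 265, so T_P = 113.3 N.

T_P ≈ 113 N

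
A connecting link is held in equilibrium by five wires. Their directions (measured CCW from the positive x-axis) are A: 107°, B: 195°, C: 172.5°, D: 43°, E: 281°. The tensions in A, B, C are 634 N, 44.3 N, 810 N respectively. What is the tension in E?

T_E ≈ 1430 N

Resolve: ΣF_x = 634 cos 107° + 44.3 cos 195° + 810 cos 172.5° + T_D cos 43° + T_E cos 281° = 0.
        ΣF_y = 634 sin 107° + 44.3 sin 195° + 810 sin 172.5° + T_D sin 43° + T_E sin 281° = 0.
The known terms sum to (-1031, 700.6) N, so 0.7314 T_D + 0.1908 T_E = 1031 and 0.6820 T_D − 0.9816 T_E = -700.6.
Solving simultaneously: T_D = 1036 N, T_E = 1433 N.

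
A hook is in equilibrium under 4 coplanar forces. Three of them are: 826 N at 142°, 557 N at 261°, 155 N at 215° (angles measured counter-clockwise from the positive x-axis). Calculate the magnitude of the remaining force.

Sum the known components: ΣF_x = -865 N, ΣF_y = -130.5 N.
For equilibrium the remaining force must supply (−ΣF_x, −ΣF_y) = (865, 130.5) N.
Magnitude = √((865)² + (130.5)²) = 874.8 N; direction = atan2(130.5, 865) = 8.6°.

F ≈ 875 N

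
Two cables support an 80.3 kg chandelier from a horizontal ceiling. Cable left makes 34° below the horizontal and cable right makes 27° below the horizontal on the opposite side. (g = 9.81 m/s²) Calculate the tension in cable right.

Weight W = 80.3 × 9.81 = 787.7 N acts straight down.
Horizontal: T_left cos 34° = T_right cos 27°  →  T_left = 1.075 T_right.
Vertical: T_left sin 34° + T_right sin 27° = 787.7.
Substituting the horizontal relation into the vertical equation gives 1.055 T_right = 787.7, so T_right = 746.7 N.

T_right ≈ 747 N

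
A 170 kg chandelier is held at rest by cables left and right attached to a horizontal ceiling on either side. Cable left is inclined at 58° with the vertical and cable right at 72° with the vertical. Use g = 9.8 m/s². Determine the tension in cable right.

T_right ≈ 1840 N

Angles from the horizontal: cable left is 90° − 58° = 32°, cable right is 90° − 72° = 18°.
Weight W = 170 × 9.8 = 1666 N acts straight down.
Horizontal: T_left cos 32° = T_right cos 18°  →  T_left = 1.121 T_right.
Vertical: T_left sin 32° + T_right sin 18° = 1666.
Substituting the horizontal relation into the vertical equation gives 0.9033 T_right = 1666, so T_right = 1844 N.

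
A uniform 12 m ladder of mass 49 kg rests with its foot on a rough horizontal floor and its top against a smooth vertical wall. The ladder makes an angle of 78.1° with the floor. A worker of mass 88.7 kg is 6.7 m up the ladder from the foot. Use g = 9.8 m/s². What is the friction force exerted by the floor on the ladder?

Torques about the foot: N_wall · 12 sin 78.1° = 49×9.8×6 cos 78.1° + 88.7×9.8×6.7 cos 78.1° → N_wall = 152.87 N.
ΣF_x = 0: f_floor = N_wall = 152.87 N.

f ≈ 153 N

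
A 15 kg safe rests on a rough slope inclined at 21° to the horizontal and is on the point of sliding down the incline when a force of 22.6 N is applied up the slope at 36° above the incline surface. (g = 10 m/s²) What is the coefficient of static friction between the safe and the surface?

μ ≈ 0.280

On the verge of sliding down the incline, friction is at its maximum μN and acts up the slope.
Perpendicular to incline: N = W cos 21° − P sin 36° = 140 − 13.28 = 126.8 N.
Along incline: P cos 36° + μN = W sin 21° → μ = (W sin 21° − P cos 36°) / N = 0.2798.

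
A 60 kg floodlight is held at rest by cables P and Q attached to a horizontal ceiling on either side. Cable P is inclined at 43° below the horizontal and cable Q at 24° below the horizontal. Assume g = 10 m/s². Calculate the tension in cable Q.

Weight W = 60 × 10 = 600 N acts straight down.
Horizontal: T_P cos 43° = T_Q cos 24°  →  T_P = 1.249 T_Q.
Vertical: T_P sin 43° + T_Q sin 24° = 600.
Substituting the horizontal relation into the vertical equation gives 1.259 T_Q = 600, so T_Q = 476.7 N.

T_Q ≈ 477 N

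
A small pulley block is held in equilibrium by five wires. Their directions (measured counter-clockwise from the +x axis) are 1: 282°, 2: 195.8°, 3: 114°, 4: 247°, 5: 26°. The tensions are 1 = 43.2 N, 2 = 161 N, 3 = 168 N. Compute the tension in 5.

T_5 ≈ 341 N

Resolve: ΣF_x = 43.2 cos 282° + 161 cos 195.8° + 168 cos 114° + T_4 cos 247° + T_5 cos 26° = 0.
        ΣF_y = 43.2 sin 282° + 161 sin 195.8° + 168 sin 114° + T_4 sin 247° + T_5 sin 26° = 0.
The known terms sum to (-214.3, 67.38) N, so -0.3907 T_4 + 0.8988 T_5 = 214.3 and -0.9205 T_4 + 0.4384 T_5 = -67.38.
Solving simultaneously: T_4 = 235.5 N, T_5 = 340.8 N.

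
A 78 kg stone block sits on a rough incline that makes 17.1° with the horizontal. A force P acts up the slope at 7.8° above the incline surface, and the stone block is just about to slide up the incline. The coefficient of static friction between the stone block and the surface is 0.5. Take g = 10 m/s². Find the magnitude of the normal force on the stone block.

On the verge of sliding up the incline, friction equals μN and acts down the slope.
Perpendicular: N + P sin 7.8° = W cos 17.1° = 745.5 N.
Along incline: P cos 7.8° = W sin 17.1° + μN  with W sin 17.1° = 229.4 N.
Solving the pair for P and N: P = 568.8 N, N = 668.3 N (and f = μN = 334.2 N).

N ≈ 668 N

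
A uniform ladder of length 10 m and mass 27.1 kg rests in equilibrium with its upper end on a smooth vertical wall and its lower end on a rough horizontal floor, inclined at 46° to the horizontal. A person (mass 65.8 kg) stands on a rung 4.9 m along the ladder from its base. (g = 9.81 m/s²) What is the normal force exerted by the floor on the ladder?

ΣF_y = 0: N_floor = 27.1×9.81 + 65.8×9.81 = 911.35 N.

N_floor ≈ 911 N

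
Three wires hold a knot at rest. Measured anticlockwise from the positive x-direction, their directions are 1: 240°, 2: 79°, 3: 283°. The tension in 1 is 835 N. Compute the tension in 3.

Resolve: ΣF_x = 835 cos 240° + T_2 cos 79° + T_3 cos 283° = 0.
        ΣF_y = 835 sin 240° + T_2 sin 79° + T_3 sin 283° = 0.
The known terms sum to (-417.5, -723.1) N, so 0.1908 T_2 + 0.2250 T_3 = 417.5 and 0.9816 T_2 − 0.9744 T_3 = 723.1.
Solving simultaneously: T_2 = 1400 N, T_3 = 668.4 N.

T_3 ≈ 668 N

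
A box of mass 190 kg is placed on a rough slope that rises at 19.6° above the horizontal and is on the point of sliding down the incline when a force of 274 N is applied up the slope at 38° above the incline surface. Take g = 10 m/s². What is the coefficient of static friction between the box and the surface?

On the verge of sliding down the incline, friction is at its maximum μN and acts up the slope.
Perpendicular to incline: N = W cos 19.6° − P sin 38° = 1790 − 168.7 = 1621 N.
Along incline: P cos 38° + μN = W sin 19.6° → μ = (W sin 19.6° − P cos 38°) / N = 0.26.

μ ≈ 0.260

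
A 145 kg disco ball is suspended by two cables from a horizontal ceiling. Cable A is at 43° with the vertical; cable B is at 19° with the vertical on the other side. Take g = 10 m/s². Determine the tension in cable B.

T_B ≈ 1120 N

Angles from the horizontal: cable A is 90° − 43° = 47°, cable B is 90° − 19° = 71°.
Weight W = 145 × 10 = 1450 N acts straight down.
Horizontal: T_A cos 47° = T_B cos 71°  →  T_A = 0.4774 T_B.
Vertical: T_A sin 47° + T_B sin 71° = 1450.
Substituting the horizontal relation into the vertical equation gives 1.295 T_B = 1450, so T_B = 1120 N.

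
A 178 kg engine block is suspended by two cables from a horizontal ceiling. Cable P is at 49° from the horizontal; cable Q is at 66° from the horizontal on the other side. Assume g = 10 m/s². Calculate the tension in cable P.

T_P ≈ 799 N

Weight W = 178 × 10 = 1780 N acts straight down.
Horizontal: T_P cos 49° = T_Q cos 66°  →  T_Q = 1.613 T_P.
Vertical: T_P sin 49° + T_Q sin 66° = 1780.
Substituting the horizontal relation into the vertical equation gives 2.228 T_P = 1780, so T_P = 798.8 N.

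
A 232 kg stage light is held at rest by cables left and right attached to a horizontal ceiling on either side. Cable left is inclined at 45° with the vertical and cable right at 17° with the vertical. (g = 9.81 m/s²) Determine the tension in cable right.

T_right ≈ 1820 N

Angles from the horizontal: cable left is 90° − 45° = 45°, cable right is 90° − 17° = 73°.
Weight W = 232 × 9.81 = 2276 N acts straight down.
Horizontal: T_left cos 45° = T_right cos 73°  →  T_left = 0.4135 T_right.
Vertical: T_left sin 45° + T_right sin 73° = 2276.
Substituting the horizontal relation into the vertical equation gives 1.249 T_right = 2276, so T_right = 1823 N.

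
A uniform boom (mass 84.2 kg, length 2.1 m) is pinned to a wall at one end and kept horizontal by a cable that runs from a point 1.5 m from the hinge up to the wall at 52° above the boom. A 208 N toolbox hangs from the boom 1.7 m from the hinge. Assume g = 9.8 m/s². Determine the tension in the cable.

Take torques about the hinge: T sin 52° · 1.5 = 84.2×9.8×1.05 + 208×1.7 = 1220 N·m.
So T = 1220 / (0.7880 × 1.5) = 1032.2 N.

T ≈ 1030 N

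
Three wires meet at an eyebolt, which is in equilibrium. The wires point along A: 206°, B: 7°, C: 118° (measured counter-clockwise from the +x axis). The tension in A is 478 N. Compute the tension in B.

T_B ≈ 512 N

Resolve: ΣF_x = 478 cos 206° + T_B cos 7° + T_C cos 118° = 0.
        ΣF_y = 478 sin 206° + T_B sin 7° + T_C sin 118° = 0.
The known terms sum to (-429.6, -209.5) N, so 0.9925 T_B − 0.4695 T_C = 429.6 and 0.1219 T_B + 0.8829 T_C = 209.5.
Solving simultaneously: T_B = 511.7 N, T_C = 166.7 N.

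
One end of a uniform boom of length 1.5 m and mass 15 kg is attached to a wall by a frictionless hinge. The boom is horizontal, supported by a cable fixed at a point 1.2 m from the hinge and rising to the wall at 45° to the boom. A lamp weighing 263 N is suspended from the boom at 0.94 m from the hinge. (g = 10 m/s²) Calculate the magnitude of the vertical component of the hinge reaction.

|H_y| ≈ 113 N

Take torques about the hinge: T sin 45° · 1.2 = 15×10×0.75 + 263×0.94 = 359.72 N·m.
So T = 359.72 / (0.7071 × 1.2) = 423.93 N.
ΣF_y = 0: H_y = (15×10 + 263) − T sin 45° = 413 − 299.77 = 113.23 N.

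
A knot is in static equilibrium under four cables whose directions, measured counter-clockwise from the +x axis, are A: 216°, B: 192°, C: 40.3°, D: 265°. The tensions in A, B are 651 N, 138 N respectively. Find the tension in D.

Resolve: ΣF_x = 651 cos 216° + 138 cos 192° + T_C cos 40.3° + T_D cos 265° = 0.
        ΣF_y = 651 sin 216° + 138 sin 192° + T_C sin 40.3° + T_D sin 265° = 0.
The known terms sum to (-661.7, -411.3) N, so 0.7627 T_C − 0.0872 T_D = 661.7 and 0.6468 T_C − 0.9962 T_D = 411.3.
Solving simultaneously: T_C = 886.1 N, T_D = 162.4 N.

T_D ≈ 162 N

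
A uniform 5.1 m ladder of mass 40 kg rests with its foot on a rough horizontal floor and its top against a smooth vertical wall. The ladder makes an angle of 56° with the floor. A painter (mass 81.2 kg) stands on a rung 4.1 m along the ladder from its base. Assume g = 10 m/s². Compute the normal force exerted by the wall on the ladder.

N_wall ≈ 575 N

Torques about the foot: N_wall · 5.1 sin 56° = 40×10×2.55 cos 56° + 81.2×10×4.1 cos 56° → N_wall = 575.21 N.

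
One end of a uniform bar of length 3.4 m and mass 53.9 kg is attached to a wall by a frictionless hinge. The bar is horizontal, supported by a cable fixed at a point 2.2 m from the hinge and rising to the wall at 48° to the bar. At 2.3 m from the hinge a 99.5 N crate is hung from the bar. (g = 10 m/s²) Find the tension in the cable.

T ≈ 700 N

Take torques about the hinge: T sin 48° · 2.2 = 53.9×10×1.7 + 99.5×2.3 = 1145.1 N·m.
So T = 1145.1 / (0.7431 × 2.2) = 700.43 N.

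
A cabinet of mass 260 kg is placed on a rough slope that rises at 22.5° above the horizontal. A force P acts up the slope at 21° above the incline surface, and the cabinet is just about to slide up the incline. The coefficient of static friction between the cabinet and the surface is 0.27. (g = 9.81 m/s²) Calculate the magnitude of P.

P ≈ 1560 N

On the verge of sliding up the incline, friction equals μN and acts down the slope.
Perpendicular: N + P sin 21° = W cos 22.5° = 2356 N.
Along incline: P cos 21° = W sin 22.5° + μN  with W sin 22.5° = 976.1 N.
Solving the pair for P and N: P = 1565 N, N = 1796 N (and f = μN = 484.8 N).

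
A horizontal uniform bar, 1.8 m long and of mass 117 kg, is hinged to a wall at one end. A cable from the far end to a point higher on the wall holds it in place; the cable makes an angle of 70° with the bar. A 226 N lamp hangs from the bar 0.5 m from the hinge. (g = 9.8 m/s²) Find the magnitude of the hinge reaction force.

|H| ≈ 772 N

Take torques about the hinge: T sin 70° · 1.8 = 117×9.8×0.9 + 226×0.5 = 1144.9 N·m.
So T = 1144.9 / (0.9397 × 1.8) = 676.9 N.
ΣF_x = 0: H_x = T cos 70° = 231.51 N.
ΣF_y = 0: H_y = (117×9.8 + 226) − T sin 70° = 1372.6 − 636.08 = 736.52 N.
|H| = √(H_x² + H_y²) = √((231.51)² + (736.52)²) = 772.05 N.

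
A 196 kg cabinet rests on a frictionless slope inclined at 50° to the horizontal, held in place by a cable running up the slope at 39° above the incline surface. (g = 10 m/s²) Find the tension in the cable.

Take axes along and perpendicular to the incline. Weight components: W sin 50° = 1501 N down-slope, W cos 50° = 1260 N into the surface.
Along incline: T cos 39° = W sin 50° → T = 1932 N.
Perpendicular: N = W cos 50° − T sin 39° = 44.02 N.

T ≈ 1930 N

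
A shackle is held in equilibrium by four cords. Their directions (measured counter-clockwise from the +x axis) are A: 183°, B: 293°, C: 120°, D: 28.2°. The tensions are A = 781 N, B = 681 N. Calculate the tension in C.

T_C ≈ 346 N

Resolve: ΣF_x = 781 cos 183° + 681 cos 293° + T_C cos 120° + T_D cos 28.2° = 0.
        ΣF_y = 781 sin 183° + 681 sin 293° + T_C sin 120° + T_D sin 28.2° = 0.
The known terms sum to (-513.8, -667.7) N, so -0.5000 T_C + 0.8813 T_D = 513.8 and 0.8660 T_C + 0.4726 T_D = 667.7.
Solving simultaneously: T_C = 345.8 N, T_D = 779.3 N.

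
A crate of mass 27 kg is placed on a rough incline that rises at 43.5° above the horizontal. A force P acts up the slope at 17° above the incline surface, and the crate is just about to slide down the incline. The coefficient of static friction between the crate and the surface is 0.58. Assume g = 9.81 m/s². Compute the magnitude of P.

P ≈ 90.1 N

On the verge of sliding down the incline, friction equals μN and acts up the slope.
Perpendicular: N + P sin 17° = W cos 43.5° = 192.1 N.
Along incline: P cos 17° + μN = W sin 43.5° with W sin 43.5° = 182.3 N.
Solving the pair for P and N: P = 90.11 N, N = 165.8 N (and f = μN = 96.16 N).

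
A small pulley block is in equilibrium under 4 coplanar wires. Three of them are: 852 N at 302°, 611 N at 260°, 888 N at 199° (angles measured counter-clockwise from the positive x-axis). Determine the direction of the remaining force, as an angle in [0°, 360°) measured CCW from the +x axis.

Sum the known components: ΣF_x = -494.2 N, ΣF_y = -1613 N.
For equilibrium the remaining force must supply (−ΣF_x, −ΣF_y) = (494.2, 1613) N.
Magnitude = √((494.2)² + (1613)²) = 1687 N; direction = atan2(1613, 494.2) = 73.0°.

θ ≈ 73°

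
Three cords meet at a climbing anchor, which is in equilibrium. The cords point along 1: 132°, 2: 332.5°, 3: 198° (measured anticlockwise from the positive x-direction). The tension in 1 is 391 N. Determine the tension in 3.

T_3 ≈ 192 N

Resolve: ΣF_x = 391 cos 132° + T_2 cos 332.5° + T_3 cos 198° = 0.
        ΣF_y = 391 sin 132° + T_2 sin 332.5° + T_3 sin 198° = 0.
The known terms sum to (-261.6, 290.6) N, so 0.8870 T_2 − 0.9511 T_3 = 261.6 and -0.4617 T_2 − 0.3090 T_3 = -290.6.
Solving simultaneously: T_2 = 500.8 N, T_3 = 192 N.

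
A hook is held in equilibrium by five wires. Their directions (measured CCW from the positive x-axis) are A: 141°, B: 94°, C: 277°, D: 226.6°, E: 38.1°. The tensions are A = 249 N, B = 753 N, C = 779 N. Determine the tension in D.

T_D ≈ 1350 N

Resolve: ΣF_x = 249 cos 141° + 753 cos 94° + 779 cos 277° + T_D cos 226.6° + T_E cos 38.1° = 0.
        ΣF_y = 249 sin 141° + 753 sin 94° + 779 sin 277° + T_D sin 226.6° + T_E sin 38.1° = 0.
The known terms sum to (-151.1, 134.7) N, so -0.6871 T_D + 0.7869 T_E = 151.1 and -0.7266 T_D + 0.6170 T_E = -134.7.
Solving simultaneously: T_D = 1348 N, T_E = 1369 N.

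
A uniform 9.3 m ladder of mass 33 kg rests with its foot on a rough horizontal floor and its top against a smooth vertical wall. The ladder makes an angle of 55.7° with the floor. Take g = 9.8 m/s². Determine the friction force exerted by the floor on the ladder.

Torques about the foot: N_wall · 9.3 sin 55.7° = 33×9.8×4.65 cos 55.7° → N_wall = 110.3 N.
ΣF_x = 0: f_floor = N_wall = 110.3 N.

f ≈ 110 N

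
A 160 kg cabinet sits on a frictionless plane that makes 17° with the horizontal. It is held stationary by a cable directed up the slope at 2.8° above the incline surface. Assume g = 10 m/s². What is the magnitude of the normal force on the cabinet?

N ≈ 1510 N

Take axes along and perpendicular to the incline. Weight components: W sin 17° = 467.8 N down-slope, W cos 17° = 1530 N into the surface.
Along incline: T cos 2.8° = W sin 17° → T = 468.4 N.
Perpendicular: N = W cos 17° − T sin 2.8° = 1507 N.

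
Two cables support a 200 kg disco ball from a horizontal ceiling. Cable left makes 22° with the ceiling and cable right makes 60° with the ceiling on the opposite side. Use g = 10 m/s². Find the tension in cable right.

Weight W = 200 × 10 = 2000 N acts straight down.
Horizontal: T_left cos 22° = T_right cos 60°  →  T_left = 0.5393 T_right.
Vertical: T_left sin 22° + T_right sin 60° = 2000.
Substituting the horizontal relation into the vertical equation gives 1.068 T_right = 2000, so T_right = 1873 N.

T_right ≈ 1870 N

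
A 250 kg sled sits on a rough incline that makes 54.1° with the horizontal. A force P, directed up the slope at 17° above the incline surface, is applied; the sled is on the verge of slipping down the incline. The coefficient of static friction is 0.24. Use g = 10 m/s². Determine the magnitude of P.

P ≈ 1890 N

On the verge of sliding down the incline, friction equals μN and acts up the slope.
Perpendicular: N + P sin 17° = W cos 54.1° = 1466 N.
Along incline: P cos 17° + μN = W sin 54.1° with W sin 54.1° = 2025 N.
Solving the pair for P and N: P = 1888 N, N = 913.8 N (and f = μN = 219.3 N).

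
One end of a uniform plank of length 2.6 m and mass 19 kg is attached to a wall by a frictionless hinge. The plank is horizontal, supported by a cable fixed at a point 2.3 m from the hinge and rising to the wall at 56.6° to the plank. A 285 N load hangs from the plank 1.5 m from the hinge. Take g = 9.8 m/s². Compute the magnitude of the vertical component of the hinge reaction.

|H_y| ≈ 180 N

Take torques about the hinge: T sin 56.6° · 2.3 = 19×9.8×1.3 + 285×1.5 = 669.56 N·m.
So T = 669.56 / (0.8348 × 2.3) = 348.7 N.
ΣF_y = 0: H_y = (19×9.8 + 285) − T sin 56.6° = 471.2 − 291.11 = 180.09 N.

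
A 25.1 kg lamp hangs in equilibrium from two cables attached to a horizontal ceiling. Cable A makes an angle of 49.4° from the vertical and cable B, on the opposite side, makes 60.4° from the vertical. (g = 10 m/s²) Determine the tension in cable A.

Angles from the horizontal: cable A is 90° − 49.4° = 40.6°, cable B is 90° − 60.4° = 29.6°.
Weight W = 25.1 × 10 = 251 N acts straight down.
Horizontal: T_A cos 40.6° = T_B cos 29.6°  →  T_B = 0.8732 T_A.
Vertical: T_A sin 40.6° + T_B sin 29.6° = 251.
Substituting the horizontal relation into the vertical equation gives 1.082 T_A = 251, so T_A = 232 N.

T_A ≈ 232 N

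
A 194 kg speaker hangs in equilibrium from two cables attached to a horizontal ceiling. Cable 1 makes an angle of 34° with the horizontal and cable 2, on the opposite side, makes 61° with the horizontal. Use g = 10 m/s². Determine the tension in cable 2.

Weight W = 194 × 10 = 1940 N acts straight down.
Horizontal: T_1 cos 34° = T_2 cos 61°  →  T_1 = 0.5848 T_2.
Vertical: T_1 sin 34° + T_2 sin 61° = 1940.
Substituting the horizontal relation into the vertical equation gives 1.202 T_2 = 1940, so T_2 = 1614 N.

T_2 ≈ 1610 N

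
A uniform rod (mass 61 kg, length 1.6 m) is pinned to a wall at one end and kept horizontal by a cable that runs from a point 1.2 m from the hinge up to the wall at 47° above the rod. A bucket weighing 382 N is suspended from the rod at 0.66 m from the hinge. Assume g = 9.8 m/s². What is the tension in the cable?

Take torques about the hinge: T sin 47° · 1.2 = 61×9.8×0.8 + 382×0.66 = 730.36 N·m.
So T = 730.36 / (0.7314 × 1.2) = 832.2 N.

T ≈ 832 N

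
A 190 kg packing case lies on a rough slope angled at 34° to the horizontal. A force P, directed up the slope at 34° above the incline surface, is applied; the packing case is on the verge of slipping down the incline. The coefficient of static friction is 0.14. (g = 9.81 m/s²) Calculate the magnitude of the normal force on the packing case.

On the verge of sliding down the incline, friction equals μN and acts up the slope.
Perpendicular: N + P sin 34° = W cos 34° = 1545 N.
Along incline: P cos 34° + μN = W sin 34° with W sin 34° = 1042 N.
Solving the pair for P and N: P = 1100 N, N = 930 N (and f = μN = 130.2 N).

N ≈ 930 N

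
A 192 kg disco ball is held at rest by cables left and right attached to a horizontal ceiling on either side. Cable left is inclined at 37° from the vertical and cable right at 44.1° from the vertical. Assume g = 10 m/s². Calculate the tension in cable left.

Angles from the horizontal: cable left is 90° − 37° = 53°, cable right is 90° − 44.1° = 45.9°.
Weight W = 192 × 10 = 1920 N acts straight down.
Horizontal: T_left cos 53° = T_right cos 45.9°  →  T_right = 0.8648 T_left.
Vertical: T_left sin 53° + T_right sin 45.9° = 1920.
Substituting the horizontal relation into the vertical equation gives 1.42 T_left = 1920, so T_left = 1352 N.

T_left ≈ 1350 N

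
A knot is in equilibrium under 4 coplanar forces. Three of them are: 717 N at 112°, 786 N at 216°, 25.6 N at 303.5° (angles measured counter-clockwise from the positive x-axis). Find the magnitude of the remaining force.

F ≈ 909 N

Sum the known components: ΣF_x = -890.4 N, ΣF_y = 181.4 N.
For equilibrium the remaining force must supply (−ΣF_x, −ΣF_y) = (890.4, -181.4) N.
Magnitude = √((890.4)² + (-181.4)²) = 908.7 N; direction = atan2(-181.4, 890.4) = 348.5°.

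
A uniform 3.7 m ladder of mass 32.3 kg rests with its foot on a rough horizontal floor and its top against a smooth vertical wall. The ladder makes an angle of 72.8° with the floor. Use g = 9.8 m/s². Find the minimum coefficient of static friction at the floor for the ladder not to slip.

μ_min ≈ 0.155

ΣF_y = 0: N_floor = 32.3×9.8 = 316.54 N.
Torques about the foot: N_wall · 3.7 sin 72.8° = 32.3×9.8×1.85 cos 72.8° → N_wall = 48.993 N.
ΣF_x = 0: f_floor = N_wall = 48.993 N.
μ_min = f_floor / N_floor = 48.993 / 316.54 = 0.1548.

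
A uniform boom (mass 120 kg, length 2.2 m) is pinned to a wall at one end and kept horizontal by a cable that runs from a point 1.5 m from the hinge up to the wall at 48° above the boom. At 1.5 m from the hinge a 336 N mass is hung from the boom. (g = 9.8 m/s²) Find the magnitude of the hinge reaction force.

|H| ≈ 1120 N

Take torques about the hinge: T sin 48° · 1.5 = 120×9.8×1.1 + 336×1.5 = 1797.6 N·m.
So T = 1797.6 / (0.7431 × 1.5) = 1612.6 N.
ΣF_x = 0: H_x = T cos 48° = 1079 N.
ΣF_y = 0: H_y = (120×9.8 + 336) − T sin 48° = 1512 − 1198.4 = 313.6 N.
|H| = √(H_x² + H_y²) = √((1079)² + (313.6)²) = 1123.7 N.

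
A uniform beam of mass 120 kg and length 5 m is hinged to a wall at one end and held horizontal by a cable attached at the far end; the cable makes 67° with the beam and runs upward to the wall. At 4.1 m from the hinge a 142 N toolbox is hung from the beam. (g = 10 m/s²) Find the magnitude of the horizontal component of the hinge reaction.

H_x ≈ 304 N

Take torques about the hinge: T sin 67° · 5 = 120×10×2.5 + 142×4.1 = 3582.2 N·m.
So T = 3582.2 / (0.9205 × 5) = 778.31 N.
ΣF_x = 0: H_x = T cos 67° = 304.11 N.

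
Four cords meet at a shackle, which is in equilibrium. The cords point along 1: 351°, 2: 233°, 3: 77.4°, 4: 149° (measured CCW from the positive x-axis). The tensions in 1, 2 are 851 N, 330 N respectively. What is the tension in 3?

Resolve: ΣF_x = 851 cos 351° + 330 cos 233° + T_3 cos 77.4° + T_4 cos 149° = 0.
        ΣF_y = 851 sin 351° + 330 sin 233° + T_3 sin 77.4° + T_4 sin 149° = 0.
The known terms sum to (641.9, -396.7) N, so 0.2181 T_3 − 0.8572 T_4 = -641.9 and 0.9759 T_3 + 0.5150 T_4 = 396.7.
Solving simultaneously: T_3 = 9.909 N, T_4 = 751.4 N.

T_3 ≈ 9.91 N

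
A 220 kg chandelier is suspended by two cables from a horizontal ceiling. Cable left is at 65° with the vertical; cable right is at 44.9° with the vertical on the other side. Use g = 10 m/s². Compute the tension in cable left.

T_left ≈ 1650 N

Angles from the horizontal: cable left is 90° − 65° = 25°, cable right is 90° − 44.9° = 45.1°.
Weight W = 220 × 10 = 2200 N acts straight down.
Horizontal: T_left cos 25° = T_right cos 45.1°  →  T_right = 1.284 T_left.
Vertical: T_left sin 25° + T_right sin 45.1° = 2200.
Substituting the horizontal relation into the vertical equation gives 1.332 T_left = 2200, so T_left = 1652 N.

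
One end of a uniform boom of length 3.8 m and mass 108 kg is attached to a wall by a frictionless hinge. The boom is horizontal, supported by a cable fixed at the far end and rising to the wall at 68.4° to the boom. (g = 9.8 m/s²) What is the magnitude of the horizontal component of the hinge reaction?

H_x ≈ 210 N

Take torques about the hinge: T sin 68.4° · 3.8 = 108×9.8×1.9 = 2011 N·m.
So T = 2011 / (0.9298 × 3.8) = 569.17 N.
ΣF_x = 0: H_x = T cos 68.4° = 209.53 N.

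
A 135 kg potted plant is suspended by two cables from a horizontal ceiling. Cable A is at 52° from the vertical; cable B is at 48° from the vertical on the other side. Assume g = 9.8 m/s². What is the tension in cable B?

T_B ≈ 1060 N

Angles from the horizontal: cable A is 90° − 52° = 38°, cable B is 90° − 48° = 42°.
Weight W = 135 × 9.8 = 1323 N acts straight down.
Horizontal: T_A cos 38° = T_B cos 42°  →  T_A = 0.9431 T_B.
Vertical: T_A sin 38° + T_B sin 42° = 1323.
Substituting the horizontal relation into the vertical equation gives 1.25 T_B = 1323, so T_B = 1059 N.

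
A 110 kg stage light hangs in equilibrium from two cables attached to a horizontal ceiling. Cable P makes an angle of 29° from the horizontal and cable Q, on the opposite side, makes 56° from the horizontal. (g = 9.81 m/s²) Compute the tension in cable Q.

Weight W = 110 × 9.81 = 1079 N acts straight down.
Horizontal: T_P cos 29° = T_Q cos 56°  →  T_P = 0.6394 T_Q.
Vertical: T_P sin 29° + T_Q sin 56° = 1079.
Substituting the horizontal relation into the vertical equation gives 1.139 T_Q = 1079, so T_Q = 947.4 N.

T_Q ≈ 947 N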